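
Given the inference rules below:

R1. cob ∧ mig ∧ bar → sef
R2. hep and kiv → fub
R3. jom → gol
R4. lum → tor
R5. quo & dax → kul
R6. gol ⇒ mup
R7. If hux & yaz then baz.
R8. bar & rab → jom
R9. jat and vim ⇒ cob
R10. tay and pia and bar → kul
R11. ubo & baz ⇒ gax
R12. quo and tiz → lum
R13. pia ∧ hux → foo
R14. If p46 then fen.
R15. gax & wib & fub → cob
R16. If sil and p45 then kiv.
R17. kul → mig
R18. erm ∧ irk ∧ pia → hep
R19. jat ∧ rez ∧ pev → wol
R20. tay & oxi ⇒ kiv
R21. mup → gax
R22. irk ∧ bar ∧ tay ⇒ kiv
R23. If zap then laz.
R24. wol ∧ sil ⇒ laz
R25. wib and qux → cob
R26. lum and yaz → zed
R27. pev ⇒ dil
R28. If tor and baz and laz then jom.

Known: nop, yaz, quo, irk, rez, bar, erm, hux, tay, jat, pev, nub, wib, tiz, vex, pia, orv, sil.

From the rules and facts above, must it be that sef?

Yes

baz  (by R7: hux, yaz)
kul  (by R10: tay, pia, bar)
lum  (by R12: quo, tiz)
mig  (by R17: kul)
hep  (by R18: erm, irk, pia)
wol  (by R19: jat, rez, pev)
kiv  (by R22: irk, bar, tay)
laz  (by R24: wol, sil)
fub  (by R2: hep, kiv)
tor  (by R4: lum)
jom  (by R28: tor, baz, laz)
gol  (by R3: jom)
mup  (by R6: gol)
gax  (by R21: mup)
cob  (by R15: gax, wib, fub)
sef  (by R1: cob, mig, bar)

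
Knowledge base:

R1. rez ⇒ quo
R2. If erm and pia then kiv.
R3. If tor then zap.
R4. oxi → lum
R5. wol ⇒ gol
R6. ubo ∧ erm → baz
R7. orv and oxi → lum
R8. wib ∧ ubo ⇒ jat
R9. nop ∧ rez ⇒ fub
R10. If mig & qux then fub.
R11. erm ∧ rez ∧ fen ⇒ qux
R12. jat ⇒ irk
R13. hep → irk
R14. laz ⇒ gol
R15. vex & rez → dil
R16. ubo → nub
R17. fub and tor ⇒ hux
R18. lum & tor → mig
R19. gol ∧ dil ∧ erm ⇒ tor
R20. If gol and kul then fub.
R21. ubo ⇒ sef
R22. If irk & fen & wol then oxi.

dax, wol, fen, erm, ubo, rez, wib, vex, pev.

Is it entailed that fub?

gol  (by R5: wol)
jat  (by R8: wib, ubo)
qux  (by R11: erm, rez, fen)
irk  (by R12: jat)
dil  (by R15: vex, rez)
tor  (by R19: gol, dil, erm)
oxi  (by R22: irk, fen, wol)
lum  (by R4: oxi)
mig  (by R18: lum, tor)
fub  (by R10: mig, qux)

Yes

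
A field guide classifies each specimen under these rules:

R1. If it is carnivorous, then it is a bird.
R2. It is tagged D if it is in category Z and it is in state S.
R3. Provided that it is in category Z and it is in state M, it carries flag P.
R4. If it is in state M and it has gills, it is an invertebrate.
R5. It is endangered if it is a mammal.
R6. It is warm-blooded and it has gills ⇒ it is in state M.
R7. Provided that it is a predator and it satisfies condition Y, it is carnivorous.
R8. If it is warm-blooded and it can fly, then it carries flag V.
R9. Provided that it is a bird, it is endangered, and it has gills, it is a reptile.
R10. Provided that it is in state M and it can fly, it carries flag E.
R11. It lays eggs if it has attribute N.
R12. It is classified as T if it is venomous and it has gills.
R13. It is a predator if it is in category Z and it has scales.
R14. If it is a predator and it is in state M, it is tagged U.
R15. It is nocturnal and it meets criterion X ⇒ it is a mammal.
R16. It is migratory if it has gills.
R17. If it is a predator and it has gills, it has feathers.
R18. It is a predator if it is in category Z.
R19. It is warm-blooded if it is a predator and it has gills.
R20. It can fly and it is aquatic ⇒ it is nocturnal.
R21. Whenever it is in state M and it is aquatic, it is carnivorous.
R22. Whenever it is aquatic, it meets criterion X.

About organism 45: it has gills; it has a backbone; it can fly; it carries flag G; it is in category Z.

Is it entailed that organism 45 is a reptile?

No

Forward chaining from the given facts derives: is migratory, is a predator, is warm-blooded, is in state M, carries flag V, carries flag E, is tagged U, has feathers, carries flag P, is an invertebrate.
The only rule concluding "it is a reptile" is R9, which needs "it is a bird"; that is never established.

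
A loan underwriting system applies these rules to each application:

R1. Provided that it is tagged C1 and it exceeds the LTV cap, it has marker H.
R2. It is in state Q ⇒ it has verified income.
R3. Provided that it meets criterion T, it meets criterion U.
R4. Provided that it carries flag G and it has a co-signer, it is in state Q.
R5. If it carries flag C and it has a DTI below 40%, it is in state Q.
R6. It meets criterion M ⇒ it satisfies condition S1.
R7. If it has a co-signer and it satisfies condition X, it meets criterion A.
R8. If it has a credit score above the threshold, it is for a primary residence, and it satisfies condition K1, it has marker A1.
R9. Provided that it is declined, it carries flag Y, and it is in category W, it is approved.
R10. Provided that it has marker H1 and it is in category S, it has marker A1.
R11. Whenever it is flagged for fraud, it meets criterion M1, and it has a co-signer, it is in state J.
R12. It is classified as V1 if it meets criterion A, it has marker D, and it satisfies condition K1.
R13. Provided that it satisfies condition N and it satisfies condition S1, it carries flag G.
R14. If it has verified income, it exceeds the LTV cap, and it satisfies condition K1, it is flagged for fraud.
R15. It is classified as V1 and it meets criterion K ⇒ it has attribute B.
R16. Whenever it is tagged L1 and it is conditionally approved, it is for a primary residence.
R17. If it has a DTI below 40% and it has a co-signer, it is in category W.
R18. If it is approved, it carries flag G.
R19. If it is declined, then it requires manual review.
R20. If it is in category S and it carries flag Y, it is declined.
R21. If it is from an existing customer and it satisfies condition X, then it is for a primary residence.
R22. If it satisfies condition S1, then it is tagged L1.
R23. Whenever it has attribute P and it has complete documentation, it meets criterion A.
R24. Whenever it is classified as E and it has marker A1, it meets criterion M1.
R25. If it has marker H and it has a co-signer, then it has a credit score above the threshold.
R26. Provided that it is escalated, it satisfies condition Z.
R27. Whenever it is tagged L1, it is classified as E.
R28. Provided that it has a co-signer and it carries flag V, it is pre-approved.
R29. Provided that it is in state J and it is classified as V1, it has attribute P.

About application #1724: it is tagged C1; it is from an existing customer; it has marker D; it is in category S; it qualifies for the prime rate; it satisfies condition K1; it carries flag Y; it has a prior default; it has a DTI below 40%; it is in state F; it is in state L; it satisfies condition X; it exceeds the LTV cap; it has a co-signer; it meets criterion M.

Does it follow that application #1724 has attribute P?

Yes

By R1 (it is tagged C1, it exceeds the LTV cap): it has marker H.
By R6 (it meets criterion M): it satisfies condition S1.
By R7 (it has a co-signer, it satisfies condition X): it meets criterion A.
By R12 (it meets criterion A, it has marker D, it satisfies condition K1): it is classified as V1.
By R17 (it has a DTI below 40%, it has a co-signer): it is in category W.
By R20 (it is in category S, it carries flag Y): it is declined.
By R21 (it is from an existing customer, it satisfies condition X): it is for a primary residence.
By R22 (it satisfies condition S1): it is tagged L1.
By R25 (it has marker H, it has a co-signer): it has a credit score above the threshold.
By R27 (it is tagged L1): it is classified as E.
By R8 (it has a credit score above the threshold, it is for a primary residence, it satisfies condition K1): it has marker A1.
By R9 (it is declined, it carries flag Y, it is in category W): it is approved.
By R18 (it is approved): it carries flag G.
By R24 (it is classified as E, it has marker A1): it meets criterion M1.
By R4 (it carries flag G, it has a co-signer): it is in state Q.
By R2 (it is in state Q): it has verified income.
By R14 (it has verified income, it exceeds the LTV cap, it satisfies condition K1): it is flagged for fraud.
By R11 (it is flagged for fraud, it meets criterion M1, it has a co-signer): it is in state J.
By R29 (it is in state J, it is classified as V1): it has attribute P.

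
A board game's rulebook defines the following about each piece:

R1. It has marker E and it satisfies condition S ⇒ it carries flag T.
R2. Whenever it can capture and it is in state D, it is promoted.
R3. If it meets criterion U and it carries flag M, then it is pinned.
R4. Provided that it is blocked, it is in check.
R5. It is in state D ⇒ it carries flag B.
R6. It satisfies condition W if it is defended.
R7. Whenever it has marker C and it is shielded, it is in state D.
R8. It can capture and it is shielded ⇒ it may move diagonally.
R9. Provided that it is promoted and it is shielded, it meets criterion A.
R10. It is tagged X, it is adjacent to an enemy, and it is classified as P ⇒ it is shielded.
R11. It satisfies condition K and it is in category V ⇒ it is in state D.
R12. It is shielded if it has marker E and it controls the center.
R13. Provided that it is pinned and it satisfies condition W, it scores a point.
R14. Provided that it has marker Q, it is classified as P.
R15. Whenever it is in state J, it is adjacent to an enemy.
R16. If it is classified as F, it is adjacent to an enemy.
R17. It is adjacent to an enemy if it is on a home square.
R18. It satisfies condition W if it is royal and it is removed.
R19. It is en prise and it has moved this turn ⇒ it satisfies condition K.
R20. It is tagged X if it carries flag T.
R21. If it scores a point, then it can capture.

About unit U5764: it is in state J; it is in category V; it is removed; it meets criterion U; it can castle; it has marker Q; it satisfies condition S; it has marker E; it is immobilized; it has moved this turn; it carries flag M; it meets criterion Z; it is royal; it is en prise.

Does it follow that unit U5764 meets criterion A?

Yes

By R1 (it has marker E, it satisfies condition S): it carries flag T.
By R3 (it meets criterion U, it carries flag M): it is pinned.
By R14 (it has marker Q): it is classified as P.
By R15 (it is in state J): it is adjacent to an enemy.
By R18 (it is royal, it is removed): it satisfies condition W.
By R19 (it is en prise, it has moved this turn): it satisfies condition K.
By R20 (it carries flag T): it is tagged X.
By R10 (it is tagged X, it is adjacent to an enemy, it is classified as P): it is shielded.
By R11 (it satisfies condition K, it is in category V): it is in state D.
By R13 (it is pinned, it satisfies condition W): it scores a point.
By R21 (it scores a point): it can capture.
By R2 (it can capture, it is in state D): it is promoted.
By R9 (it is promoted, it is shielded): it meets criterion A.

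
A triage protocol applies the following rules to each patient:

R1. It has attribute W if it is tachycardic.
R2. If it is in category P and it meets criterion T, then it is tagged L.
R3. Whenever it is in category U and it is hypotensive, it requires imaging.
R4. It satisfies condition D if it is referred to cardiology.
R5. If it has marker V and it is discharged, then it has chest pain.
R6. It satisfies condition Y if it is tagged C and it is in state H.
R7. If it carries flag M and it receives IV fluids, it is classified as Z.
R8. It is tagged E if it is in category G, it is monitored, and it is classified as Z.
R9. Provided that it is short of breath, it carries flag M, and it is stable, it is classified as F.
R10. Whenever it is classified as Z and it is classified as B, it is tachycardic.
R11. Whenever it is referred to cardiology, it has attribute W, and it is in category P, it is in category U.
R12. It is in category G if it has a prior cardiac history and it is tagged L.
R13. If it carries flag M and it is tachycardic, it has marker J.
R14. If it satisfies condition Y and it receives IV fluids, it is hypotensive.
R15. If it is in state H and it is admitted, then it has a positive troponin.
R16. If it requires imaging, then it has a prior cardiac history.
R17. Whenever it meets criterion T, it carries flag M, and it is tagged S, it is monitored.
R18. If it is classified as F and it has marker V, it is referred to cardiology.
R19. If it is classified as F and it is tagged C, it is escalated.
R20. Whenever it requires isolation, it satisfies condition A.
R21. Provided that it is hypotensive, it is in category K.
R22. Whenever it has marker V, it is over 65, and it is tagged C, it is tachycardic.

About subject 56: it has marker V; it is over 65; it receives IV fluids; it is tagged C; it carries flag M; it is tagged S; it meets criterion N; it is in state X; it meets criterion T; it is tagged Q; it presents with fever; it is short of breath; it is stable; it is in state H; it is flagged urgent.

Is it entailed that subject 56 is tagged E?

No

Forward chaining from the given facts derives: satisfies condition Y, is classified as Z, is classified as F, is hypotensive, is monitored, is referred to cardiology, is escalated, is in category K, is tachycardic, has attribute W, satisfies condition D, has marker J.
The only rule concluding "it is tagged E" is R8, which needs "it is in category G"; that is never established.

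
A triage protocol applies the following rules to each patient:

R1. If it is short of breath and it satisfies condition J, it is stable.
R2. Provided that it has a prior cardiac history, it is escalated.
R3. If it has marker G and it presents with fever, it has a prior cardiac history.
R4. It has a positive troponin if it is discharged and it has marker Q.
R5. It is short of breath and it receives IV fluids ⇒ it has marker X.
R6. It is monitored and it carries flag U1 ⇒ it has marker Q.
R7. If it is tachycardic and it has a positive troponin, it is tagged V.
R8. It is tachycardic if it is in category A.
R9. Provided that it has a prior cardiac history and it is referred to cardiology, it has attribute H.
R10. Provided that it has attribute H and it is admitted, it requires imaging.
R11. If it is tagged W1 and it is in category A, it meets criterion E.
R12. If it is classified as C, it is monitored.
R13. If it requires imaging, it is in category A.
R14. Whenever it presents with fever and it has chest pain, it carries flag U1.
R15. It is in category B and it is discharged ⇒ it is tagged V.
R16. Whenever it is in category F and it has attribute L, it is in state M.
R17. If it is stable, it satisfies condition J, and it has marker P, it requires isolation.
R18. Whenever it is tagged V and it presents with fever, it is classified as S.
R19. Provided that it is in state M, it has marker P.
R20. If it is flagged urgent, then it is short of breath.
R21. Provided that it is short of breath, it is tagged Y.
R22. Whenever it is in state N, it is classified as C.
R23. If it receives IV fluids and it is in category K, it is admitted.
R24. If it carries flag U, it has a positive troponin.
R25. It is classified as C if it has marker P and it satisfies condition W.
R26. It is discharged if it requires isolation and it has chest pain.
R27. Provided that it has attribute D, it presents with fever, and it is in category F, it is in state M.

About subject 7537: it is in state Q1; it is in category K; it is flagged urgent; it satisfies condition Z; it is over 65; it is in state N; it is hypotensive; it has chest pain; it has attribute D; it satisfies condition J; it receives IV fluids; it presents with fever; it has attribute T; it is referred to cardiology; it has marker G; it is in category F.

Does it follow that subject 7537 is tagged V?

By R3 (it has marker G, it presents with fever): it has a prior cardiac history.
By R9 (it has a prior cardiac history, it is referred to cardiology): it has attribute H.
By R14 (it presents with fever, it has chest pain): it carries flag U1.
By R20 (it is flagged urgent): it is short of breath.
By R22 (it is in state N): it is classified as C.
By R23 (it receives IV fluids, it is in category K): it is admitted.
By R27 (it has attribute D, it presents with fever, it is in category F): it is in state M.
By R1 (it is short of breath, it satisfies condition J): it is stable.
By R10 (it has attribute H, it is admitted): it requires imaging.
By R12 (it is classified as C): it is monitored.
By R13 (it requires imaging): it is in category A.
By R19 (it is in state M): it has marker P.
By R6 (it is monitored, it carries flag U1): it has marker Q.
By R8 (it is in category A): it is tachycardic.
By R17 (it is stable, it satisfies condition J, it has marker P): it requires isolation.
By R26 (it requires isolation, it has chest pain): it is discharged.
By R4 (it is discharged, it has marker Q): it has a positive troponin.
By R7 (it is tachycardic, it has a positive troponin): it is tagged V.

Yes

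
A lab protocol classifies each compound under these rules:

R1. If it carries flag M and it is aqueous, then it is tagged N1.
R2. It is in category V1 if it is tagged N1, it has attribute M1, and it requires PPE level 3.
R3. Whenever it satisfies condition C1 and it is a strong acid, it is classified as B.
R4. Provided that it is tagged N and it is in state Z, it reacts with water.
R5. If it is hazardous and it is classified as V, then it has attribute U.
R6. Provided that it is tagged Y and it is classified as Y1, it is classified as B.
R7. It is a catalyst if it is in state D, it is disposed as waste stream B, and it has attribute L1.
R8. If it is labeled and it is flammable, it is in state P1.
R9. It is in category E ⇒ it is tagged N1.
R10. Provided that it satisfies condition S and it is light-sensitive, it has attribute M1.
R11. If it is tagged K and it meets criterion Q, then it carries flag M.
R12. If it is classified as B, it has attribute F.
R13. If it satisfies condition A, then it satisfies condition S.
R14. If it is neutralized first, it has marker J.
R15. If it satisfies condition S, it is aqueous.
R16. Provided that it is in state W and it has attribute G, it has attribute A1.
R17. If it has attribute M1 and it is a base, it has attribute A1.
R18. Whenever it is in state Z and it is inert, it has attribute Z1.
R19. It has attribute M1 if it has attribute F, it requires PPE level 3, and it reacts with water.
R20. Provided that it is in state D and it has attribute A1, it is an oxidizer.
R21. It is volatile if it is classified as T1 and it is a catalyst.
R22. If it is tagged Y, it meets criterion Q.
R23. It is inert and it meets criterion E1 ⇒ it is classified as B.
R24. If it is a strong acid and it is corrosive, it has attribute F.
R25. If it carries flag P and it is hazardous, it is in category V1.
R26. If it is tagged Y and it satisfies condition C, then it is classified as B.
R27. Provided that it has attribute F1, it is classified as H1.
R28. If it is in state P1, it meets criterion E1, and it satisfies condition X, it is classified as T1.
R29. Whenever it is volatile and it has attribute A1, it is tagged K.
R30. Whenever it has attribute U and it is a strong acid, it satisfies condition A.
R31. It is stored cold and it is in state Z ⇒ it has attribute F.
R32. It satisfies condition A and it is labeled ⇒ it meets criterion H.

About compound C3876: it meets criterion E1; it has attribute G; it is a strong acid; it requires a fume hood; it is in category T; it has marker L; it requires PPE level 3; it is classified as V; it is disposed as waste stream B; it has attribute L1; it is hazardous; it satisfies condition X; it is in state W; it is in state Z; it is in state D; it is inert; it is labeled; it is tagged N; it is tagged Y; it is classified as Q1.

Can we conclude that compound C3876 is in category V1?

Forward chaining from the given facts derives: reacts with water, has attribute U, is a catalyst, has attribute A1, has attribute Z1, is an oxidizer, meets criterion Q, is classified as B, satisfies condition A, meets criterion H, has attribute F, satisfies condition S, is aqueous, has attribute M1.
Rules concluding "it is in category V1": R2 needs "it is tagged N1"; R25 needs "it carries flag P" — none of these are established.

No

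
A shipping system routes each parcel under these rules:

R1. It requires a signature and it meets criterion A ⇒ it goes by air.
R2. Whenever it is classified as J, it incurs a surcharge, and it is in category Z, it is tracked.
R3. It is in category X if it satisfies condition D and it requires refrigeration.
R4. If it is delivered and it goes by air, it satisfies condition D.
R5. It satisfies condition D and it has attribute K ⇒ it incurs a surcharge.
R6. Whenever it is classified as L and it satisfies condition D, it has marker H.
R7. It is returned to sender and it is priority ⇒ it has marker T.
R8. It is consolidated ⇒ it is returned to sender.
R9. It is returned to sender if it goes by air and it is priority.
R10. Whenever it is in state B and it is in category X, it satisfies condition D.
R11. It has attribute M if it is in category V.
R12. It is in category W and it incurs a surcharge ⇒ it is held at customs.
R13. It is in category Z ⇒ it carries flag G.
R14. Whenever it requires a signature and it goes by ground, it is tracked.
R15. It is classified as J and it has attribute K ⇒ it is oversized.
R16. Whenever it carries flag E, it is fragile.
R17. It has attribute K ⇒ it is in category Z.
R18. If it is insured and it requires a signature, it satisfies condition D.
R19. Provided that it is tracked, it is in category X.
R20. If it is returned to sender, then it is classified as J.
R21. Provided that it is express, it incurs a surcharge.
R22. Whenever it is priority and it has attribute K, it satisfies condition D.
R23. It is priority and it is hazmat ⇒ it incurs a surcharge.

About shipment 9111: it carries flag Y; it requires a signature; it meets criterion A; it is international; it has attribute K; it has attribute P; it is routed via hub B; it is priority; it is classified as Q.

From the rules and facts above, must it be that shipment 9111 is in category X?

Yes

By R1 (it requires a signature, it meets criterion A): it goes by air.
By R9 (it goes by air, it is priority): it is returned to sender.
By R17 (it has attribute K): it is in category Z.
By R20 (it is returned to sender): it is classified as J.
By R22 (it is priority, it has attribute K): it satisfies condition D.
By R5 (it satisfies condition D, it has attribute K): it incurs a surcharge.
By R2 (it is classified as J, it incurs a surcharge, it is in category Z): it is tracked.
By R19 (it is tracked): it is in category X.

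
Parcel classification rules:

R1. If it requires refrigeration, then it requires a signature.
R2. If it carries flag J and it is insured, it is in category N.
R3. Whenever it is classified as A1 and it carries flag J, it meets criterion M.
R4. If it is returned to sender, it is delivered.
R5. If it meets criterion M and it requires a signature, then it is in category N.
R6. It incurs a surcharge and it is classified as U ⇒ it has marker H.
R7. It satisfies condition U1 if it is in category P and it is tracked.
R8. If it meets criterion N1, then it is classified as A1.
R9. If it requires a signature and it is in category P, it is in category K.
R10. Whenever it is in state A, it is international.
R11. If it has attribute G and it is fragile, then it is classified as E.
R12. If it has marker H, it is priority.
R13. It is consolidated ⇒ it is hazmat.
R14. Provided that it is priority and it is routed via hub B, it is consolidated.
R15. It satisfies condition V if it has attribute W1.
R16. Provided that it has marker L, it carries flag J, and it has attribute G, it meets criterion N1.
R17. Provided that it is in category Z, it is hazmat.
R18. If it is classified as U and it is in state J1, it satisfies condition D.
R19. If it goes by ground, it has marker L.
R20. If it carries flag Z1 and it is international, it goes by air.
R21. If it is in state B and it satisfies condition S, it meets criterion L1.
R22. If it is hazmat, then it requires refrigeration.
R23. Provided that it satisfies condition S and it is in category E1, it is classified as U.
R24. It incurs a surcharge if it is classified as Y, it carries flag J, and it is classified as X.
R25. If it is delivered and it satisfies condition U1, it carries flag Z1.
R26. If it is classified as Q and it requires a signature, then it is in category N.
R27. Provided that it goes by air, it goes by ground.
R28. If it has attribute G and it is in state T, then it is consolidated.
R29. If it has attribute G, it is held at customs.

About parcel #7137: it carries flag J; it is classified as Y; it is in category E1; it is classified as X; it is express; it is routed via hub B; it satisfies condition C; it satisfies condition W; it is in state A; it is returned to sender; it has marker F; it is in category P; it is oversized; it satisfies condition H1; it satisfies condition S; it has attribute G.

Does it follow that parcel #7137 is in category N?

No

Forward chaining from the given facts derives: is delivered, is international, is classified as U, incurs a surcharge, is held at customs, has marker H, is priority, is consolidated, is hazmat, requires refrigeration, requires a signature, is in category K.
Rules concluding "it is in category N": R2 needs "it is insured"; R5 needs "it meets criterion M"; R26 needs "it is classified as Q" — none of these are established.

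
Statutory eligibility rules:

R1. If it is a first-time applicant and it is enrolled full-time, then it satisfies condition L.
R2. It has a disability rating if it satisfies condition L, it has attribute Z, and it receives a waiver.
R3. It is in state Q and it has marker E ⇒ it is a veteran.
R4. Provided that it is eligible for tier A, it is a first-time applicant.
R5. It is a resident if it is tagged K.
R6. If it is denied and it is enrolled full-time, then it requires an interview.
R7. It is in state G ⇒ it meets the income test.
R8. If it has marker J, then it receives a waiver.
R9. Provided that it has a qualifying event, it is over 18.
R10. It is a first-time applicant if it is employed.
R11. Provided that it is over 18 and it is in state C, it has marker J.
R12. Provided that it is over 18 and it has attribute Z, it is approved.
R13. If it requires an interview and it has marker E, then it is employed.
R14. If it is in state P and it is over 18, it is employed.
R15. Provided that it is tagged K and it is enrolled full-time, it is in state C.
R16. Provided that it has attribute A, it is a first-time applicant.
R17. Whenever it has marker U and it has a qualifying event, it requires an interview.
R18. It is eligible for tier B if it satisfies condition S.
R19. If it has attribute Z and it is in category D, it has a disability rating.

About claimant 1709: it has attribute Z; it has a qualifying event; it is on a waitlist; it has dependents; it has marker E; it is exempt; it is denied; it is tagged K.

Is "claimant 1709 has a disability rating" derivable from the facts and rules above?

No

Forward chaining from the given facts derives: is a resident, is over 18, is approved.
Rules concluding "it has a disability rating": R2 needs "it satisfies condition L"; R19 needs "it is in category D" — none of these are established.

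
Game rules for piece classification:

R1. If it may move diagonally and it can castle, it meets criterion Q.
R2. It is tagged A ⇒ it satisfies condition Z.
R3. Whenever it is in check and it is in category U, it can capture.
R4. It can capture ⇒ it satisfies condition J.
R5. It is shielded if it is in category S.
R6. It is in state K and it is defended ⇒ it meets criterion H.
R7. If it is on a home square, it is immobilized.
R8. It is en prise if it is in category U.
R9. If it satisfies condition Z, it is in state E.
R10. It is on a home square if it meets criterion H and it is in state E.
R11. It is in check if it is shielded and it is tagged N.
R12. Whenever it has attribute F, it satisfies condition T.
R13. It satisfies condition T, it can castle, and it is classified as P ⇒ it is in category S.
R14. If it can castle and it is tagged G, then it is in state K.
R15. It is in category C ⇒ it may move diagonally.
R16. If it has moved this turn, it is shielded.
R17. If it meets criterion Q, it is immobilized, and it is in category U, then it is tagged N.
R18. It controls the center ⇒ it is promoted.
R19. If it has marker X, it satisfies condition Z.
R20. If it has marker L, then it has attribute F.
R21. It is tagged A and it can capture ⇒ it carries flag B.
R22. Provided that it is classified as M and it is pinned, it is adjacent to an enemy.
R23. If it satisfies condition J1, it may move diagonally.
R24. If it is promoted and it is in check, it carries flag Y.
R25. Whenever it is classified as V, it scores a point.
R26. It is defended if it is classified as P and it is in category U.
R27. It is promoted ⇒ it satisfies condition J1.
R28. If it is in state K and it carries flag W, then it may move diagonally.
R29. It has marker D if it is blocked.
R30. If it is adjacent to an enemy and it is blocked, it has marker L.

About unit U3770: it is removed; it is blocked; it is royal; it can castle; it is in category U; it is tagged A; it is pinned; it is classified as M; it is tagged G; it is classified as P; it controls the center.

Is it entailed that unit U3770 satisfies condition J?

Yes

By R2 (it is tagged A): it satisfies condition Z.
By R9 (it satisfies condition Z): it is in state E.
By R14 (it can castle, it is tagged G): it is in state K.
By R18 (it controls the center): it is promoted.
By R22 (it is classified as M, it is pinned): it is adjacent to an enemy.
By R26 (it is classified as P, it is in category U): it is defended.
By R27 (it is promoted): it satisfies condition J1.
By R30 (it is adjacent to an enemy, it is blocked): it has marker L.
By R6 (it is in state K, it is defended): it meets criterion H.
By R10 (it meets criterion H, it is in state E): it is on a home square.
By R20 (it has marker L): it has attribute F.
By R23 (it satisfies condition J1): it may move diagonally.
By R1 (it may move diagonally, it can castle): it meets criterion Q.
By R7 (it is on a home square): it is immobilized.
By R12 (it has attribute F): it satisfies condition T.
By R13 (it satisfies condition T, it can castle, it is classified as P): it is in category S.
By R17 (it meets criterion Q, it is immobilized, it is in category U): it is tagged N.
By R5 (it is in category S): it is shielded.
By R11 (it is shielded, it is tagged N): it is in check.
By R3 (it is in check, it is in category U): it can capture.
By R4 (it can capture): it satisfies condition J.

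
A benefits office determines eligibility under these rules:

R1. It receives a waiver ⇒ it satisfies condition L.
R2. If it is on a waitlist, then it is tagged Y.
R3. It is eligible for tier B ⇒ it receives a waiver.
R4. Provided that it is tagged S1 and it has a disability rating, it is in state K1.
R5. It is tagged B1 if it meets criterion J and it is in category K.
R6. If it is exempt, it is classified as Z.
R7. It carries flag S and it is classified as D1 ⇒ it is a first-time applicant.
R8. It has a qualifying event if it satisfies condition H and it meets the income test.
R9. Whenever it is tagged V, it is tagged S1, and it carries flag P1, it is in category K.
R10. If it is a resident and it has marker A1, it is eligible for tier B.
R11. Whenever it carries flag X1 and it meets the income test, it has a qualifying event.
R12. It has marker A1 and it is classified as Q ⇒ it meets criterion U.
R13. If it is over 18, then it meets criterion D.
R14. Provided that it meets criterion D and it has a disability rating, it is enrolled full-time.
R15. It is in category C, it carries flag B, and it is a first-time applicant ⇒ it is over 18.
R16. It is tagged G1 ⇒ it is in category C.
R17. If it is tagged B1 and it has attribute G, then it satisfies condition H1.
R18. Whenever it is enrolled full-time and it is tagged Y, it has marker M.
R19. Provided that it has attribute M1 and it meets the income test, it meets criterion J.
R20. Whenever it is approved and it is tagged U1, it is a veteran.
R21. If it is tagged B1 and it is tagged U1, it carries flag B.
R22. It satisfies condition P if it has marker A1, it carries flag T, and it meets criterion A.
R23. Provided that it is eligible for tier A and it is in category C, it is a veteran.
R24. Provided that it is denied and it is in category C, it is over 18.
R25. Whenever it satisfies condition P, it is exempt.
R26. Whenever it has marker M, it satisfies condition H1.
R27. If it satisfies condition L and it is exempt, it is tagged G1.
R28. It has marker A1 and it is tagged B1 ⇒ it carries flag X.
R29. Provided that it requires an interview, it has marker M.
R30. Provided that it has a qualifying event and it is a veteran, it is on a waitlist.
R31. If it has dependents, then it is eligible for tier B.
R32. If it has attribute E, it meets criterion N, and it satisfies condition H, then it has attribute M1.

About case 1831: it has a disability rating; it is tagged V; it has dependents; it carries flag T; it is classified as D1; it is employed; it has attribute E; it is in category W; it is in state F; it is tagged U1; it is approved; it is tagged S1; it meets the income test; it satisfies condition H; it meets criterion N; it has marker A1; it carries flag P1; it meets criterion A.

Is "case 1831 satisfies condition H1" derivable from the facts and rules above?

No

Forward chaining from the given facts derives: is in state K1, has a qualifying event, is in category K, is a veteran, satisfies condition P, is exempt, is on a waitlist, is eligible for tier B, has attribute M1, is tagged Y, receives a waiver, is classified as Z, meets criterion J, satisfies condition L, is tagged B1, carries flag B, is tagged G1, carries flag X, is in category C.
Rules concluding "it satisfies condition H1": R17 needs "it has attribute G"; R26 needs "it has marker M" — none of these are established.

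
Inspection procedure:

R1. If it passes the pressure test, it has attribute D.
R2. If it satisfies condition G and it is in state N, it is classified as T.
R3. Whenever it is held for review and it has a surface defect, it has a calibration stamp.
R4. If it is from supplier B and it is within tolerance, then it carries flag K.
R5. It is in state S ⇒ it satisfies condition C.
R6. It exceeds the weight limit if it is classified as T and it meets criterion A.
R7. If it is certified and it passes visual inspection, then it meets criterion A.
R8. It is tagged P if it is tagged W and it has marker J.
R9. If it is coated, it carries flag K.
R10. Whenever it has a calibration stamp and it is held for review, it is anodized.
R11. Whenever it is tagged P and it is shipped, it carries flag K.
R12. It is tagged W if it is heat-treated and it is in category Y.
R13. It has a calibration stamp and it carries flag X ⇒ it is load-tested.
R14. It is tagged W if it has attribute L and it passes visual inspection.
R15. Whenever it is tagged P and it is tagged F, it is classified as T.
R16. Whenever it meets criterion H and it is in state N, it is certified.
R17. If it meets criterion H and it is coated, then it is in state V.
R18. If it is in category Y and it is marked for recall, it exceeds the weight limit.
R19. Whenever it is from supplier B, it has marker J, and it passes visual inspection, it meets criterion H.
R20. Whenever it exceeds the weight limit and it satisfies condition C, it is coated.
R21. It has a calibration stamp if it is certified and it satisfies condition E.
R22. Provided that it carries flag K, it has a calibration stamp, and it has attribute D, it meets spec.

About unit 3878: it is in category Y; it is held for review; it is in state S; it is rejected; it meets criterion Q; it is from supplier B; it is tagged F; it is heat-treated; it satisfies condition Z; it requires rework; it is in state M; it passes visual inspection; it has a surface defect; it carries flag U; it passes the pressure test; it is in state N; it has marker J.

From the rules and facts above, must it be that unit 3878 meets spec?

By R1 (it passes the pressure test): it has attribute D.
By R3 (it is held for review, it has a surface defect): it has a calibration stamp.
By R5 (it is in state S): it satisfies condition C.
By R12 (it is heat-treated, it is in category Y): it is tagged W.
By R19 (it is from supplier B, it has marker J, it passes visual inspection): it meets criterion H.
By R8 (it is tagged W, it has marker J): it is tagged P.
By R15 (it is tagged P, it is tagged F): it is classified as T.
By R16 (it meets criterion H, it is in state N): it is certified.
By R7 (it is certified, it passes visual inspection): it meets criterion A.
By R6 (it is classified as T, it meets criterion A): it exceeds the weight limit.
By R20 (it exceeds the weight limit, it satisfies condition C): it is coated.
By R9 (it is coated): it carries flag K.
By R22 (it carries flag K, it has a calibration stamp, it has attribute D): it meets spec.

Yes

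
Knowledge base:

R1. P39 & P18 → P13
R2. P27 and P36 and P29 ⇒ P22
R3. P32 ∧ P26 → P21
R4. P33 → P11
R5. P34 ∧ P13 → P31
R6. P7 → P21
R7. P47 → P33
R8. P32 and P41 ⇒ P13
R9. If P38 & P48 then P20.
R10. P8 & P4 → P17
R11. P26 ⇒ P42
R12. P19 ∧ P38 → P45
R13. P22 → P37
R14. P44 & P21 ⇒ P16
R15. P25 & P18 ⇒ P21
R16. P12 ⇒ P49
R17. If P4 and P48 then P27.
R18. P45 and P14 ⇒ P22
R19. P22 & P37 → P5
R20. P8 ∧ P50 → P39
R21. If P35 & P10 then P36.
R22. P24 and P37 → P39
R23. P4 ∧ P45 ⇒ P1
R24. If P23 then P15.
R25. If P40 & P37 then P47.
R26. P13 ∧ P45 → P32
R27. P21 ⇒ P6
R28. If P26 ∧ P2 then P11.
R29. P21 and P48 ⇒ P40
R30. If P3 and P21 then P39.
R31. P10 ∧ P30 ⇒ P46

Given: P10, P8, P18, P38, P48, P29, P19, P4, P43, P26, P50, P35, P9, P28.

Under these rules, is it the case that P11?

P45  (by R12: P19, P38)
P27  (by R17: P4, P48)
P39  (by R20: P8, P50)
P36  (by R21: P35, P10)
P13  (by R1: P39, P18)
P22  (by R2: P27, P36, P29)
P37  (by R13: P22)
P32  (by R26: P13, P45)
P21  (by R3: P32, P26)
P40  (by R29: P21, P48)
P47  (by R25: P40, P37)
P33  (by R7: P47)
P11  (by R4: P33)

Yes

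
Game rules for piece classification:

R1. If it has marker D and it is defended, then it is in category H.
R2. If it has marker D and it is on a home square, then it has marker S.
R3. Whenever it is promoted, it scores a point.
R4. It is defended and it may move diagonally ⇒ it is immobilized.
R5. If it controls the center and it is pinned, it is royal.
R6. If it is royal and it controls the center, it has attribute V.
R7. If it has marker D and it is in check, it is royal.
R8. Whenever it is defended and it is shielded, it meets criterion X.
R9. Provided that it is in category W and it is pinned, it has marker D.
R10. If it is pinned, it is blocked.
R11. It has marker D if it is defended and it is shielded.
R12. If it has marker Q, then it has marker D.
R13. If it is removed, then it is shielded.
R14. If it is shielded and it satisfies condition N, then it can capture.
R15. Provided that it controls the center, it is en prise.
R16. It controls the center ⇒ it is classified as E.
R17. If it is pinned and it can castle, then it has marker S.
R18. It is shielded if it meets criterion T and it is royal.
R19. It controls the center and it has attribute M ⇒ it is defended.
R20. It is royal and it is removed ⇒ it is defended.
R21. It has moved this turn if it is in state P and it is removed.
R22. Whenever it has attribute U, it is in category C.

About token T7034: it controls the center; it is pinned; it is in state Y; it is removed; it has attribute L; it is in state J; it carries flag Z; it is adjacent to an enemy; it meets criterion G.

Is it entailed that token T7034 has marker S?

No

Forward chaining from the given facts derives: is royal, has attribute V, is blocked, is shielded, is en prise, is classified as E, is defended, meets criterion X, has marker D, is in category H.
Rules concluding "it has marker S": R2 needs "it is on a home square"; R17 needs "it can castle" — none of these are established.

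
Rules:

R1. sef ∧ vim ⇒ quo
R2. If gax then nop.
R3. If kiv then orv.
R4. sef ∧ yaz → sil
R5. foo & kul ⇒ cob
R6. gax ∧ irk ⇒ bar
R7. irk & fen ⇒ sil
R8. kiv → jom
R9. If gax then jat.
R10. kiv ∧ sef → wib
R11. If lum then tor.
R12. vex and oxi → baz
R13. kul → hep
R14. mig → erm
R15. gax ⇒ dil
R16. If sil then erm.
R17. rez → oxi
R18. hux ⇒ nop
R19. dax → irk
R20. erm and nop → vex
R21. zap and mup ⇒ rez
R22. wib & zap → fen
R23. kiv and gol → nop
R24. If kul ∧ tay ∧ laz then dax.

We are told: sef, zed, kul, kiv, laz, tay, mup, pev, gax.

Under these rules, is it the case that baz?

No

Forward chaining from the given facts derives: nop, orv, jom, jat, wib, hep, dil, dax, irk, bar.
The only rule concluding baz is R12, which needs vex; that is never established.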